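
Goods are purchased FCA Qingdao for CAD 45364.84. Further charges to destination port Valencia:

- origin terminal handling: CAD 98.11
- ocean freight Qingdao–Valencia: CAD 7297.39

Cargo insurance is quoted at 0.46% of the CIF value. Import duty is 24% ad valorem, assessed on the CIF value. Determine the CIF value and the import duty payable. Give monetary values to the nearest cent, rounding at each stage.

CIF value: CAD 53004.16; import duty: CAD 12721.00

Let C be the CIF value. C = FCA price + pre-shipment costs + freight + 0.46% × C
C − 0.46% × C = 45364.84 + 98.11 + 7297.39
0.9954 × C = 52760.34
C = 52760.34 / 0.9954 = 53004.16
Insurance premium = 0.46% × 53004.16 = 243.82
Import duty = 53004.16 × 24% = 12721.00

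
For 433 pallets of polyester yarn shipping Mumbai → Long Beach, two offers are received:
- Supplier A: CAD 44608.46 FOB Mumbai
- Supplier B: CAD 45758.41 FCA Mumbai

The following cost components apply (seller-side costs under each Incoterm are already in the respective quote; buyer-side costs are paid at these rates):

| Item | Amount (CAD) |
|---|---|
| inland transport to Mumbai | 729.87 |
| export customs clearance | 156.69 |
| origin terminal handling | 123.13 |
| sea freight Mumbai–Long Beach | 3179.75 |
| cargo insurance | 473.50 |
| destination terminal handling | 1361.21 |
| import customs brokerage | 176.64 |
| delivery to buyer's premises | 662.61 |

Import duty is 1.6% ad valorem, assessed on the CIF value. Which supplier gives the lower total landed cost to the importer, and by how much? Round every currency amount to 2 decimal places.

Supplier A is cheaper by CAD 1293.45

Supplier A (FOB):
CIF value = FOB price + freight + insurance = 44608.46 + 3179.75 + 473.50 = 48261.71
Import duty = 48261.71 × 1.6% = 772.19
Buyer bears (A): 3179.75 + 473.50 + 1361.21 + 176.64 + 662.61 = 5853.71
Landed cost (A) = invoice 44608.46 + 5853.71 + duty 772.19 = 51234.36
Supplier B (FCA):
CIF value = FCA price + origin terminal + freight + insurance = 45758.41 + 123.13 + 3179.75 + 473.50 = 49534.79
Import duty = 49534.79 × 1.6% = 792.56
Buyer bears (B): 123.13 + 3179.75 + 473.50 + 1361.21 + 176.64 + 662.61 = 5976.84
Landed cost (B) = invoice 45758.41 + 5976.84 + duty 792.56 = 52527.81
Difference = |51234.36 − 52527.81| = 1293.45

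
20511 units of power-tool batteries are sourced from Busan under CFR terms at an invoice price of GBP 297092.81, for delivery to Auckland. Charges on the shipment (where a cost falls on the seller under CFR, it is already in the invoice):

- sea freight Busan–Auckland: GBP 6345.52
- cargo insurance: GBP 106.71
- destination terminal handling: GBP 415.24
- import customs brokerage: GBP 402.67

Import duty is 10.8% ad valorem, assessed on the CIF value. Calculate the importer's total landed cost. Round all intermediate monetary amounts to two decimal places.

CFR: the seller pays costs through ocean freight to the destination port, but not insurance.
Already in the invoice (seller's account under CFR): freight — exclude.
CIF value = CFR price + insurance = 297092.81 + 106.71 = 297199.52
Import duty = 297199.52 × 10.8% = 32097.55
Buyer bears: insurance 106.71 + destination terminal 415.24 + brokerage 402.67 + duty 32097.55 = 33022.17
Landed cost = invoice 297092.81 + 33022.17 = 330114.98

Total landed cost: GBP 330114.98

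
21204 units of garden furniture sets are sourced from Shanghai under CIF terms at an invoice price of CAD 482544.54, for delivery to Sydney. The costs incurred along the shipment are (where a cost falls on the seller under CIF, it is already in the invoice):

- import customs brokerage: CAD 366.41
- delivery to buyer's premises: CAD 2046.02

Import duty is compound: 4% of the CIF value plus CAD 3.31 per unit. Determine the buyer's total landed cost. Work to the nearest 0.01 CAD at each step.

CIF: the seller pays costs through ocean freight and marine insurance to the destination port.
The CIF price already equals the CIF value: 482544.54
Ad valorem component: 482544.54 × 4% = 19301.78
Specific component: 21204 × 3.31 = 70185.24
Import duty = 19301.78 + 70185.24 = 89487.02
Buyer bears: brokerage 366.41 + delivery 2046.02 + duty 89487.02 = 91899.45
Landed cost = invoice 482544.54 + 91899.45 = 574443.99

Total landed cost: CAD 574443.99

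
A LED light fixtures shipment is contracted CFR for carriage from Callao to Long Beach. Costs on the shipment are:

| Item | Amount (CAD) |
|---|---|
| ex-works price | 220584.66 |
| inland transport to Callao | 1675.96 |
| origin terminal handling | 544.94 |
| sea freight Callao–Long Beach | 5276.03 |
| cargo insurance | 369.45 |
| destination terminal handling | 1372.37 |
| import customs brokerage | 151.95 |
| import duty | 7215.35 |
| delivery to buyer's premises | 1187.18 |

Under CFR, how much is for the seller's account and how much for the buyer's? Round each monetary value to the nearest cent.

Seller: CAD 228081.59; buyer: CAD 10296.30

CFR: the seller pays costs through ocean freight to the destination port, but not insurance.
Seller's account: goods 220584.66 + inland to port 1675.96 + origin terminal 544.94 + freight 5276.03 = 228081.59
Buyer's account: insurance 369.45 + destination terminal 1372.37 + brokerage 151.95 + duty 7215.35 + delivery 1187.18 = 10296.30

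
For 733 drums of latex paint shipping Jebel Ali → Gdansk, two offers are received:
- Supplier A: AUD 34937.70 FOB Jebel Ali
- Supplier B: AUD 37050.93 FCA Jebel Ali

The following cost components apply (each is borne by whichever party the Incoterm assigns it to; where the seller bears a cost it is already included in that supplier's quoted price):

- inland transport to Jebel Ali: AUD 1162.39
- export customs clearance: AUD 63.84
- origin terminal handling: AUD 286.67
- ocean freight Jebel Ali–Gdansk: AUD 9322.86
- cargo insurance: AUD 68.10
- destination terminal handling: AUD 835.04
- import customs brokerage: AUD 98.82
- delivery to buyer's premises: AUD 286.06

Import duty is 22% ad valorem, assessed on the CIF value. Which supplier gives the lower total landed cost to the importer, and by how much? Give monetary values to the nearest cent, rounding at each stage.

Supplier A is cheaper by AUD 2927.87

Supplier A (FOB):
CIF value = FOB price + freight + insurance = 34937.70 + 9322.86 + 68.10 = 44328.66
Import duty = 44328.66 × 22% = 9752.31
Buyer bears (A): 9322.86 + 68.10 + 835.04 + 98.82 + 286.06 = 10610.88
Landed cost (A) = invoice 34937.70 + 10610.88 + duty 9752.31 = 55300.89
Supplier B (FCA):
CIF value = FCA price + origin terminal + freight + insurance = 37050.93 + 286.67 + 9322.86 + 68.10 = 46728.56
Import duty = 46728.56 × 22% = 10280.28
Buyer bears (B): 286.67 + 9322.86 + 68.10 + 835.04 + 98.82 + 286.06 = 10897.55
Landed cost (B) = invoice 37050.93 + 10897.55 + duty 10280.28 = 58228.76
Difference = |55300.89 − 58228.76| = 2927.87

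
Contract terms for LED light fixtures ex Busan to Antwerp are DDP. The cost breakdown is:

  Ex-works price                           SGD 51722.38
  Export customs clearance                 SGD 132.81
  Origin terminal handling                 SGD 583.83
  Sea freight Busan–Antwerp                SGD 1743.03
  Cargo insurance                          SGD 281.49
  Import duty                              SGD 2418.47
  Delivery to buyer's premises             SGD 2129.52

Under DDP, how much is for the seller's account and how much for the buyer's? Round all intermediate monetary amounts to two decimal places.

DDP: the seller bears all costs including import duty.
Seller's account: goods 51722.38 + export clearance 132.81 + origin terminal 583.83 + freight 1743.03 + insurance 281.49 + duty 2418.47 + delivery 2129.52 = 59011.53
Buyer's account: 0.00

Seller: SGD 59011.53; buyer: SGD 0.00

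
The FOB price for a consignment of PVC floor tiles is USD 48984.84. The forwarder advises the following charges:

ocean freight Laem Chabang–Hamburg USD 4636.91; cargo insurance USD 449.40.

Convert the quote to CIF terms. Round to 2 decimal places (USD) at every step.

From FOB to CIF, the seller additionally bears: freight, insurance.
CIF price = 48984.84 + 4636.91 + 449.40 = 54071.15

CIF price: USD 54071.15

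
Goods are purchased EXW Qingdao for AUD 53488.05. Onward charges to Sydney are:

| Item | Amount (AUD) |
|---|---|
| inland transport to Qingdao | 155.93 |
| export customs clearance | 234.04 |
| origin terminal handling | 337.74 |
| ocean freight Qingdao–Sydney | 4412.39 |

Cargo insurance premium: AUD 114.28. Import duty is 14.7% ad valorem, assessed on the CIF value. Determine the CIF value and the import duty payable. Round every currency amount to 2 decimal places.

CIF = EXW price + pre-shipment costs + freight + insurance
CIF = 53488.05 + 155.93 + 234.04 + 337.74 + 4412.39 + 114.28 = 58742.43
Import duty = 58742.43 × 14.7% = 8635.14

CIF value: AUD 58742.43; import duty: AUD 8635.14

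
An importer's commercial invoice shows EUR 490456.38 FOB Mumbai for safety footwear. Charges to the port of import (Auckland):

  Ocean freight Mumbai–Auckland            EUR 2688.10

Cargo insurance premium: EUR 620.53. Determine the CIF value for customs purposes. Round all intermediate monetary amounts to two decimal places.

CIF value: EUR 493765.01

CIF = FOB price + freight + insurance
CIF = 490456.38 + 2688.10 + 620.53 = 493765.01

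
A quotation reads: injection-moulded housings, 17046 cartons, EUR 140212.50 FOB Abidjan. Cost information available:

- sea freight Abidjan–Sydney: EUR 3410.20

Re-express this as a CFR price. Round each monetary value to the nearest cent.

CFR price: EUR 143622.70

From FOB to CFR, the seller additionally bears: freight.
CFR price = 140212.50 + 3410.20 = 143622.70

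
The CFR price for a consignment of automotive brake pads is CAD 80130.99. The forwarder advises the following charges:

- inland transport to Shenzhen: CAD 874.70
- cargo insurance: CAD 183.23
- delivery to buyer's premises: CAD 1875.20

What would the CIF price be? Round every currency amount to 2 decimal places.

CIF price: CAD 80314.22

Not relevant to the conversion: inland to port — on the seller under both CFR and CIF; already in the CFR price and stays in the CIF price. delivery — on the buyer under both terms; not part of either seller's price.
From CFR to CIF, the seller additionally bears: insurance.
CIF price = 80130.99 + 183.23 = 80314.22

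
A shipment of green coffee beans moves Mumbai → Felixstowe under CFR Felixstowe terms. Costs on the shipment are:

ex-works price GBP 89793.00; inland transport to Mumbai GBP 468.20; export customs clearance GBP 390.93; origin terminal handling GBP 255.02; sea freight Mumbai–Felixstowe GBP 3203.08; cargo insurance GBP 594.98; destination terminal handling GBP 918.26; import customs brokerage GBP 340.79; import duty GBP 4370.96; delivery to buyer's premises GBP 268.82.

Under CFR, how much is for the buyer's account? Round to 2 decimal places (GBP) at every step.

Buyer's account: GBP 6493.81

CFR: the seller pays costs through ocean freight to the destination port, but not insurance.
Seller's account: goods 89793.00 + inland to port 468.20 + export clearance 390.93 + origin terminal 255.02 + freight 3203.08 = 94110.23
Buyer's account: insurance 594.98 + destination terminal 918.26 + brokerage 340.79 + duty 4370.96 + delivery 268.82 = 6493.81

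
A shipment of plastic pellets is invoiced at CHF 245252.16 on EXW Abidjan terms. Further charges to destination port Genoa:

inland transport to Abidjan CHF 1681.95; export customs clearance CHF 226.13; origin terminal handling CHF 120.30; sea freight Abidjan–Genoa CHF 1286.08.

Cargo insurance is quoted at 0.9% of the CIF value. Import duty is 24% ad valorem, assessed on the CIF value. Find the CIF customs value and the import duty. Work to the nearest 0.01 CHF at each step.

CIF value: CHF 250824.04; import duty: CHF 60197.77

Let C be the CIF value. C = EXW price + pre-shipment costs + freight + 0.9% × C
C − 0.9% × C = 245252.16 + 1681.95 + 226.13 + 120.30 + 1286.08
0.991 × C = 248566.62
C = 248566.62 / 0.991 = 250824.04
Insurance premium = 0.9% × 250824.04 = 2257.42
Import duty = 250824.04 × 24% = 60197.77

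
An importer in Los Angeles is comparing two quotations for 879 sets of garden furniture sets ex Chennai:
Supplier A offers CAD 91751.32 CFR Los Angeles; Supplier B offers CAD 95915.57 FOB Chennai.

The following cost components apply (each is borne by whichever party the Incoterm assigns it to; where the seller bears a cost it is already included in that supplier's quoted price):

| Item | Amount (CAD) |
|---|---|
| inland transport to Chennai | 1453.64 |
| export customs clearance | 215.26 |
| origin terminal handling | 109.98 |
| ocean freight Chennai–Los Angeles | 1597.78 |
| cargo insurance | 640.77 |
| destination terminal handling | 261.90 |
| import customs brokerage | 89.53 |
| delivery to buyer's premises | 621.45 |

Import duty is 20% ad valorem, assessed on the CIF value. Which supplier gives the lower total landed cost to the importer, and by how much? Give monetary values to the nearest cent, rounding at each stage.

Supplier A (CFR):
CIF value = CFR price + insurance = 91751.32 + 640.77 = 92392.09
Import duty = 92392.09 × 20% = 18478.42
Buyer bears (A): 640.77 + 261.90 + 89.53 + 621.45 = 1613.65
Landed cost (A) = invoice 91751.32 + 1613.65 + duty 18478.42 = 111843.39
Supplier B (FOB):
CIF value = FOB price + freight + insurance = 95915.57 + 1597.78 + 640.77 = 98154.12
Import duty = 98154.12 × 20% = 19630.82
Buyer bears (B): 1597.78 + 640.77 + 261.90 + 89.53 + 621.45 = 3211.43
Landed cost (B) = invoice 95915.57 + 3211.43 + duty 19630.82 = 118757.82
Difference = |111843.39 − 118757.82| = 6914.43

Supplier A is cheaper by CAD 6914.43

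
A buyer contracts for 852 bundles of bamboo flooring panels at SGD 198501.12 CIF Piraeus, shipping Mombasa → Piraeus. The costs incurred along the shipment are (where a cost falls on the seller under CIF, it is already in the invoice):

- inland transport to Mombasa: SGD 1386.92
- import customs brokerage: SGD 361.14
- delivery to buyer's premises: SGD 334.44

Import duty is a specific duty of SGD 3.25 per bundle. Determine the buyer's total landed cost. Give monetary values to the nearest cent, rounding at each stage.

CIF: the seller pays costs through ocean freight and marine insurance to the destination port.
Already in the invoice (seller's account under CIF): inland to port — exclude.
The CIF price already equals the CIF value: 198501.12
Import duty = 852 × 3.25 = 2769.00
Buyer bears: brokerage 361.14 + delivery 334.44 + duty 2769.00 = 3464.58
Landed cost = invoice 198501.12 + 3464.58 = 201965.70

Total landed cost: SGD 201965.70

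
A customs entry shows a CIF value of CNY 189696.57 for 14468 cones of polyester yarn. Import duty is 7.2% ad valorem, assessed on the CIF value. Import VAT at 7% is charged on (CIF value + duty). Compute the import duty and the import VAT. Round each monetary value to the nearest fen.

Import duty = 189696.57 × 7.2% = 13658.15
VAT base = CIF + duty = 189696.57 + 13658.15 = 203354.72
Import VAT = 203354.72 × 7% = 14234.83

Import duty: CNY 13658.15; import VAT: CNY 14234.83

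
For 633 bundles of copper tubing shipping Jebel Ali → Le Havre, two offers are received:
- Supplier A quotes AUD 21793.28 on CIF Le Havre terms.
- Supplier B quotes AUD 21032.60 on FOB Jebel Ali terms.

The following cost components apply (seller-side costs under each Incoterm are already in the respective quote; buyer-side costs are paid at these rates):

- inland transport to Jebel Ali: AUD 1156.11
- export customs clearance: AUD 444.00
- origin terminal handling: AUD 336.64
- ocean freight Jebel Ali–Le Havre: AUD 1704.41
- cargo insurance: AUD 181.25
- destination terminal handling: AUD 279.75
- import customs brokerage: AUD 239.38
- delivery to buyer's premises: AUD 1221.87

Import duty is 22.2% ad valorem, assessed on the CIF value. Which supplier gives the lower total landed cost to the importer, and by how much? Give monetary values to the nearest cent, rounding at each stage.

Supplier A is cheaper by AUD 1374.72

Supplier A (CIF):
The CIF price already equals the CIF value: 21793.28
Import duty = 21793.28 × 22.2% = 4838.11
Buyer bears (A): 279.75 + 239.38 + 1221.87 = 1741.00
Landed cost (A) = invoice 21793.28 + 1741.00 + duty 4838.11 = 28372.39
Supplier B (FOB):
CIF value = FOB price + freight + insurance = 21032.60 + 1704.41 + 181.25 = 22918.26
Import duty = 22918.26 × 22.2% = 5087.85
Buyer bears (B): 1704.41 + 181.25 + 279.75 + 239.38 + 1221.87 = 3626.66
Landed cost (B) = invoice 21032.60 + 3626.66 + duty 5087.85 = 29747.11
Difference = |28372.39 − 29747.11| = 1374.72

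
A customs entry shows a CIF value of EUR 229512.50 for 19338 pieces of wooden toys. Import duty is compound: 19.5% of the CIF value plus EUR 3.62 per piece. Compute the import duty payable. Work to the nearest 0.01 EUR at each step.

Import duty: EUR 114758.50

Ad valorem component: 229512.50 × 19.5% = 44754.94
Specific component: 19338 × 3.62 = 70003.56
Import duty = 44754.94 + 70003.56 = 114758.50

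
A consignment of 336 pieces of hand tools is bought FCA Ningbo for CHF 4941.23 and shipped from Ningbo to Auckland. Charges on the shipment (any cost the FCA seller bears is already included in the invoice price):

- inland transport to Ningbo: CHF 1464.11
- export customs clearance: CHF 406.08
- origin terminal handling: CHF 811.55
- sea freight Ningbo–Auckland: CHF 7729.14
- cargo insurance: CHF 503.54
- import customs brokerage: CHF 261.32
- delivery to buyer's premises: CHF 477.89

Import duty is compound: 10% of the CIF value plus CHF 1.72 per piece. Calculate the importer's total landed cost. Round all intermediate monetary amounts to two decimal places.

FCA: the seller delivers export-cleared goods to the carrier; the buyer bears costs from that point.
Already in the invoice (seller's account under FCA): inland to port, export clearance — exclude.
CIF value = FCA price + origin terminal + freight + insurance = 4941.23 + 811.55 + 7729.14 + 503.54 = 13985.46
Ad valorem component: 13985.46 × 10% = 1398.55
Specific component: 336 × 1.72 = 577.92
Import duty = 1398.55 + 577.92 = 1976.47
Buyer bears: origin terminal 811.55 + freight 7729.14 + insurance 503.54 + brokerage 261.32 + delivery 477.89 + duty 1976.47 = 11759.91
Landed cost = invoice 4941.23 + 11759.91 = 16701.14

Total landed cost: CHF 16701.14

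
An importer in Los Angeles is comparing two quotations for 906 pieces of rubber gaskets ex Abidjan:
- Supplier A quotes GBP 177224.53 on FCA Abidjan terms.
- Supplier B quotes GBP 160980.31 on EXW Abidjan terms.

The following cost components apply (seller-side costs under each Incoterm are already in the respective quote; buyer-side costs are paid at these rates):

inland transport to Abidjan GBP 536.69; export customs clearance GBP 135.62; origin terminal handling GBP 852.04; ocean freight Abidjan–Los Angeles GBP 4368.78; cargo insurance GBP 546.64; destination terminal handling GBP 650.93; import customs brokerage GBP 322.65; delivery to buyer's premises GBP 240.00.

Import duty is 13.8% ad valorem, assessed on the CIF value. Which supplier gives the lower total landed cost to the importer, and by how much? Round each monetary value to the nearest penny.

Supplier A (FCA):
CIF value = FCA price + origin terminal + freight + insurance = 177224.53 + 852.04 + 4368.78 + 546.64 = 182991.99
Import duty = 182991.99 × 13.8% = 25252.89
Buyer bears (A): 852.04 + 4368.78 + 546.64 + 650.93 + 322.65 + 240.00 = 6981.04
Landed cost (A) = invoice 177224.53 + 6981.04 + duty 25252.89 = 209458.46
Supplier B (EXW):
CIF value = EXW price + inland to port + export clearance + origin terminal + freight + insurance = 160980.31 + 536.69 + 135.62 + 852.04 + 4368.78 + 546.64 = 167420.08
Import duty = 167420.08 × 13.8% = 23103.97
Buyer bears (B): 536.69 + 135.62 + 852.04 + 4368.78 + 546.64 + 650.93 + 322.65 + 240.00 = 7653.35
Landed cost (B) = invoice 160980.31 + 7653.35 + duty 23103.97 = 191737.63
Difference = |209458.46 − 191737.63| = 17720.83

Supplier B is cheaper by GBP 17720.83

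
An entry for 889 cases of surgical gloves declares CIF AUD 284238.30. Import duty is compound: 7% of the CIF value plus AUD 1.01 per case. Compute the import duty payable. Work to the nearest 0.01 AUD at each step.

Ad valorem component: 284238.30 × 7% = 19896.68
Specific component: 889 × 1.01 = 897.89
Import duty = 19896.68 + 897.89 = 20794.57

Import duty: AUD 20794.57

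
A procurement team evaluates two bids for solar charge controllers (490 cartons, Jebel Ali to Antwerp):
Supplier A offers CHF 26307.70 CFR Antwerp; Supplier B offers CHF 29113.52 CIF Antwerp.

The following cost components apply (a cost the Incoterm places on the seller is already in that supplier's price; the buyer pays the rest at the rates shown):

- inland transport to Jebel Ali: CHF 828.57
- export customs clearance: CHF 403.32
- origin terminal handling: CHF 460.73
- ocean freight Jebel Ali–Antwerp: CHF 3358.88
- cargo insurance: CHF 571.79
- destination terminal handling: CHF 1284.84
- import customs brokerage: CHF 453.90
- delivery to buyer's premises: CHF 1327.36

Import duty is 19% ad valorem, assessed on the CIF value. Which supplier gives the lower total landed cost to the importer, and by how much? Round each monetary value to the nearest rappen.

Supplier A is cheaper by CHF 2658.50

Supplier A (CFR):
CIF value = CFR price + insurance = 26307.70 + 571.79 = 26879.49
Import duty = 26879.49 × 19% = 5107.10
Buyer bears (A): 571.79 + 1284.84 + 453.90 + 1327.36 = 3637.89
Landed cost (A) = invoice 26307.70 + 3637.89 + duty 5107.10 = 35052.69
Supplier B (CIF):
The CIF price already equals the CIF value: 29113.52
Import duty = 29113.52 × 19% = 5531.57
Buyer bears (B): 1284.84 + 453.90 + 1327.36 = 3066.10
Landed cost (B) = invoice 29113.52 + 3066.10 + duty 5531.57 = 37711.19
Difference = |35052.69 − 37711.19| = 2658.50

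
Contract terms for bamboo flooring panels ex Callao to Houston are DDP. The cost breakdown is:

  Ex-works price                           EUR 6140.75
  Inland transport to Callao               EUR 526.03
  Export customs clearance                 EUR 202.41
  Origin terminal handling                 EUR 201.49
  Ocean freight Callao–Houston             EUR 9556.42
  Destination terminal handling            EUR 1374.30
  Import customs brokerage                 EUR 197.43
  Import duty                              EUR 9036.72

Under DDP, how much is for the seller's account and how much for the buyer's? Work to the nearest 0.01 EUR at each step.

Seller: EUR 27235.55; buyer: EUR 0.00

DDP: the seller bears all costs including import duty.
Seller's account: goods 6140.75 + inland to port 526.03 + export clearance 202.41 + origin terminal 201.49 + freight 9556.42 + destination terminal 1374.30 + brokerage 197.43 + duty 9036.72 = 27235.55
Buyer's account: 0.00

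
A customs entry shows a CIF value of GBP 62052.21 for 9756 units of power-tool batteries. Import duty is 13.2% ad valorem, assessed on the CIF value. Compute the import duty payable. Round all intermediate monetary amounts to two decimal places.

Import duty = 62052.21 × 13.2% = 8190.89

Import duty: GBP 8190.89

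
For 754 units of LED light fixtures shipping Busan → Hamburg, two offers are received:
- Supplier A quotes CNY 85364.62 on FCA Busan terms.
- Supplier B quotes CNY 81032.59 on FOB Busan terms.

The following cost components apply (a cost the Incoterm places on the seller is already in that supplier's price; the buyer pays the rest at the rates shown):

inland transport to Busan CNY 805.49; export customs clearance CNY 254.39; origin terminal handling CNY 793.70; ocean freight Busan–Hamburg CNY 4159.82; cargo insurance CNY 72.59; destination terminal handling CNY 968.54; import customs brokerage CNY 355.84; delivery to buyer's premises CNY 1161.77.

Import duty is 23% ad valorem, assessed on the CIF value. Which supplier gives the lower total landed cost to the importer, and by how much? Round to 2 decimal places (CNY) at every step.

Supplier B is cheaper by CNY 6304.65

Supplier A (FCA):
CIF value = FCA price + origin terminal + freight + insurance = 85364.62 + 793.70 + 4159.82 + 72.59 = 90390.73
Import duty = 90390.73 × 23% = 20789.87
Buyer bears (A): 793.70 + 4159.82 + 72.59 + 968.54 + 355.84 + 1161.77 = 7512.26
Landed cost (A) = invoice 85364.62 + 7512.26 + duty 20789.87 = 113666.75
Supplier B (FOB):
CIF value = FOB price + freight + insurance = 81032.59 + 4159.82 + 72.59 = 85265.00
Import duty = 85265.00 × 23% = 19610.95
Buyer bears (B): 4159.82 + 72.59 + 968.54 + 355.84 + 1161.77 = 6718.56
Landed cost (B) = invoice 81032.59 + 6718.56 + duty 19610.95 = 107362.10
Difference = |113666.75 − 107362.10| = 6304.65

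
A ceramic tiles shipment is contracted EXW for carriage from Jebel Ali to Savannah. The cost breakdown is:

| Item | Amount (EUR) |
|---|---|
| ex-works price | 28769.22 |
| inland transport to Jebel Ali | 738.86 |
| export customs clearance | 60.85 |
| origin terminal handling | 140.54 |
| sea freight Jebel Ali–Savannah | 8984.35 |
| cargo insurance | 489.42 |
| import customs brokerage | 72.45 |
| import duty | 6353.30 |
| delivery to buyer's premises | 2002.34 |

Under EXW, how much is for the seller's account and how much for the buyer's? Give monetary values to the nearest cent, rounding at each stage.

Seller: EUR 28769.22; buyer: EUR 18842.11

EXW: the seller makes goods available at their premises; the buyer bears all onward costs.
Seller's account: goods 28769.22 = 28769.22
Buyer's account: inland to port 738.86 + export clearance 60.85 + origin terminal 140.54 + freight 8984.35 + insurance 489.42 + brokerage 72.45 + duty 6353.30 + delivery 2002.34 = 18842.11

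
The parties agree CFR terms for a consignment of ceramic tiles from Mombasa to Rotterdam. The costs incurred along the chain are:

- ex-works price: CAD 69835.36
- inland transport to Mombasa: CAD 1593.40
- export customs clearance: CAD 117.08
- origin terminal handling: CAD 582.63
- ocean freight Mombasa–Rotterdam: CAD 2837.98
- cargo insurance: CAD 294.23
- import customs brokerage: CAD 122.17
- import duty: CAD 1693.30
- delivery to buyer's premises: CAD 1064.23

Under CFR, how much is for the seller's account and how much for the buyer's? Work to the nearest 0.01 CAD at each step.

CFR: the seller pays costs through ocean freight to the destination port, but not insurance.
Seller's account: goods 69835.36 + inland to port 1593.40 + export clearance 117.08 + origin terminal 582.63 + freight 2837.98 = 74966.45
Buyer's account: insurance 294.23 + brokerage 122.17 + duty 1693.30 + delivery 1064.23 = 3173.93

Seller: CAD 74966.45; buyer: CAD 3173.93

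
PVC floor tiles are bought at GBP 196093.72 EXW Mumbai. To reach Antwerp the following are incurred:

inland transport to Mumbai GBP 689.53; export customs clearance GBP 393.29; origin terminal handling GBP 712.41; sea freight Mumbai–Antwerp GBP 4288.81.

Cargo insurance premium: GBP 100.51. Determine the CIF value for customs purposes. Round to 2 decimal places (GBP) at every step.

CIF value: GBP 202278.27

CIF = EXW price + pre-shipment costs + freight + insurance
CIF = 196093.72 + 689.53 + 393.29 + 712.41 + 4288.81 + 100.51 = 202278.27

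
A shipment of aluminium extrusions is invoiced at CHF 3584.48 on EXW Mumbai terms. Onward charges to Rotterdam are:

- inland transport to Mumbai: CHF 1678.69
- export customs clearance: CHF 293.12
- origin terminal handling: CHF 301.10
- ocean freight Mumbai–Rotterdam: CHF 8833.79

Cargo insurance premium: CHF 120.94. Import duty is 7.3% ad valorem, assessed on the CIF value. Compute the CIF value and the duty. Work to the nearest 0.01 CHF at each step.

CIF = EXW price + pre-shipment costs + freight + insurance
CIF = 3584.48 + 1678.69 + 293.12 + 301.10 + 8833.79 + 120.94 = 14812.12
Import duty = 14812.12 × 7.3% = 1081.28

CIF value: CHF 14812.12; import duty: CHF 1081.28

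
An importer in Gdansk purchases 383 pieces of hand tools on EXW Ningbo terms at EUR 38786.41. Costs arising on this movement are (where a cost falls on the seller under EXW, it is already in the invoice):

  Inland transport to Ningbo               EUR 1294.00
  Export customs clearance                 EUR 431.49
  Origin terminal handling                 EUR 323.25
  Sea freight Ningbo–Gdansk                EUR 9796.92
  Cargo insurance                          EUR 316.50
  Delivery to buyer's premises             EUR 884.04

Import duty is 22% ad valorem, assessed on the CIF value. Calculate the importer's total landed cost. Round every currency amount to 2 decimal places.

Total landed cost: EUR 63041.30

EXW: the seller makes goods available at their premises; the buyer bears all onward costs.
CIF value = EXW price + inland to port + export clearance + origin terminal + freight + insurance = 38786.41 + 1294.00 + 431.49 + 323.25 + 9796.92 + 316.50 = 50948.57
Import duty = 50948.57 × 22% = 11208.69
Buyer bears: inland to port 1294.00 + export clearance 431.49 + origin terminal 323.25 + freight 9796.92 + insurance 316.50 + delivery 884.04 + duty 11208.69 = 24254.89
Landed cost = invoice 38786.41 + 24254.89 = 63041.30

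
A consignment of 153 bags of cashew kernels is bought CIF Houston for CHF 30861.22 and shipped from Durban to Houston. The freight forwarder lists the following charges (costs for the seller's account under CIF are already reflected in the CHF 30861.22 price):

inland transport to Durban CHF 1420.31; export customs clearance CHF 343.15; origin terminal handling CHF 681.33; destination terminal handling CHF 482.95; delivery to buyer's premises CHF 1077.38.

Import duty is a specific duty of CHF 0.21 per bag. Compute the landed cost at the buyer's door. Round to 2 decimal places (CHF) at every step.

CIF: the seller pays costs through ocean freight and marine insurance to the destination port.
Already in the invoice (seller's account under CIF): inland to port, export clearance, origin terminal — exclude.
The CIF price already equals the CIF value: 30861.22
Import duty = 153 × 0.21 = 32.13
Buyer bears: destination terminal 482.95 + delivery 1077.38 + duty 32.13 = 1592.46
Landed cost = invoice 30861.22 + 1592.46 = 32453.68

Total landed cost: CHF 32453.68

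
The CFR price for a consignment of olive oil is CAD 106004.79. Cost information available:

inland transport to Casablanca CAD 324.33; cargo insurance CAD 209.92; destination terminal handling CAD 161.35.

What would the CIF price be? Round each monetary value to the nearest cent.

Not relevant to the conversion: inland to port — on the seller under both CFR and CIF; already in the CFR price and stays in the CIF price. destination terminal — on the buyer under both terms; not part of either seller's price.
From CFR to CIF, the seller additionally bears: insurance.
CIF price = 106004.79 + 209.92 = 106214.71

CIF price: CAD 106214.71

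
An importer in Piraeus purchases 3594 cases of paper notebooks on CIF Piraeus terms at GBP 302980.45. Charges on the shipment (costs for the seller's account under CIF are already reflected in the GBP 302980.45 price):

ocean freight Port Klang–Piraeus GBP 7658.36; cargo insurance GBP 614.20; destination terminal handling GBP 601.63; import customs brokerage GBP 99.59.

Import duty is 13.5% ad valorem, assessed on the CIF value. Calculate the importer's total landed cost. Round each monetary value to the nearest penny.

CIF: the seller pays costs through ocean freight and marine insurance to the destination port.
Already in the invoice (seller's account under CIF): freight, insurance — exclude.
The CIF price already equals the CIF value: 302980.45
Import duty = 302980.45 × 13.5% = 40902.36
Buyer bears: destination terminal 601.63 + brokerage 99.59 + duty 40902.36 = 41603.58
Landed cost = invoice 302980.45 + 41603.58 = 344584.03

Total landed cost: GBP 344584.03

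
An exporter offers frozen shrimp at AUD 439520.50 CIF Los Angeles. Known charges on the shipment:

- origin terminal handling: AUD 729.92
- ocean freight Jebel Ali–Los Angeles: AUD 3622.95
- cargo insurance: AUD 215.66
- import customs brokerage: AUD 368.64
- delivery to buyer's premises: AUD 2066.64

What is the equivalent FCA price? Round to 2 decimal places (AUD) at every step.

Not relevant to the conversion: delivery, brokerage — on the buyer under both terms; not part of either seller's price.
From CIF to FCA, the seller no longer bears: origin terminal, freight, insurance.
FCA price = 439520.50 − 729.92 − 3622.95 − 215.66 = 434951.97

FCA price: AUD 434951.97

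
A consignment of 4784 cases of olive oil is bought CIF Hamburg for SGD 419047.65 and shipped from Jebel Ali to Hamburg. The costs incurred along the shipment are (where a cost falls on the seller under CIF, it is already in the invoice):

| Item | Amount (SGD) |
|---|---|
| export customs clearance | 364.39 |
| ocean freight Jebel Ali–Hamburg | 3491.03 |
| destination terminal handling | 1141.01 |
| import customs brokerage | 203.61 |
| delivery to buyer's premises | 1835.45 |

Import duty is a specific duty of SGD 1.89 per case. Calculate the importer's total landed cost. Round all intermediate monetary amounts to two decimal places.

Total landed cost: SGD 431269.48

CIF: the seller pays costs through ocean freight and marine insurance to the destination port.
Already in the invoice (seller's account under CIF): export clearance, freight — exclude.
The CIF price already equals the CIF value: 419047.65
Import duty = 4784 × 1.89 = 9041.76
Buyer bears: destination terminal 1141.01 + brokerage 203.61 + delivery 1835.45 + duty 9041.76 = 12221.83
Landed cost = invoice 419047.65 + 12221.83 = 431269.48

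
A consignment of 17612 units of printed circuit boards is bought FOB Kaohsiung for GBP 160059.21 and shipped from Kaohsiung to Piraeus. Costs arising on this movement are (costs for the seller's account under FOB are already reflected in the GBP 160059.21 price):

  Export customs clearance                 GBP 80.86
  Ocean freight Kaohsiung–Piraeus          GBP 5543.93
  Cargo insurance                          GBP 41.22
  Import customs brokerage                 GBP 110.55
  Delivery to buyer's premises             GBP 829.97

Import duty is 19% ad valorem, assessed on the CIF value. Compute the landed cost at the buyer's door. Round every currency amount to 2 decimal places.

Total landed cost: GBP 198057.31

FOB: the seller bears costs until goods are on board at the origin port; the buyer bears freight, insurance and all costs thereafter.
Already in the invoice (seller's account under FOB): export clearance — exclude.
CIF value = FOB price + freight + insurance = 160059.21 + 5543.93 + 41.22 = 165644.36
Import duty = 165644.36 × 19% = 31472.43
Buyer bears: freight 5543.93 + insurance 41.22 + brokerage 110.55 + delivery 829.97 + duty 31472.43 = 37998.10
Landed cost = invoice 160059.21 + 37998.10 = 198057.31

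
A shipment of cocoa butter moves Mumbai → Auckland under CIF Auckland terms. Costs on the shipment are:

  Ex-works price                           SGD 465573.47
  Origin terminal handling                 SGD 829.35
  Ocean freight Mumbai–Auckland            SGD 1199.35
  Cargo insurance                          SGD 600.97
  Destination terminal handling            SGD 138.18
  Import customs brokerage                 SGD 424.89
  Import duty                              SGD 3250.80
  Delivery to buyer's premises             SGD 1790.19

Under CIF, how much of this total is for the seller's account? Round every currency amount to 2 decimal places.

CIF: the seller pays costs through ocean freight and marine insurance to the destination port.
Seller's account: goods 465573.47 + origin terminal 829.35 + freight 1199.35 + insurance 600.97 = 468203.14
Buyer's account: destination terminal 138.18 + brokerage 424.89 + duty 3250.80 + delivery 1790.19 = 5604.06

Seller's account: SGD 468203.14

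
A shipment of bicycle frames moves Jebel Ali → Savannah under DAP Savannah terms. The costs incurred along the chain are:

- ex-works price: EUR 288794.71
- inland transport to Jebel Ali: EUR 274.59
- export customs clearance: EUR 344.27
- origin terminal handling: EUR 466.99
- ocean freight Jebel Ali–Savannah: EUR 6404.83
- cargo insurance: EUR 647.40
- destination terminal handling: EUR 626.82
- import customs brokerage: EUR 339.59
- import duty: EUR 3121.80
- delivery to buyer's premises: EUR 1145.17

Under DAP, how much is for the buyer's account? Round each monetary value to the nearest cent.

Buyer's account: EUR 3461.39

DAP: the seller bears all costs to the named destination except import duty and clearance.
Seller's account: goods 288794.71 + inland to port 274.59 + export clearance 344.27 + origin terminal 466.99 + freight 6404.83 + insurance 647.40 + destination terminal 626.82 + delivery 1145.17 = 298704.78
Buyer's account: brokerage 339.59 + duty 3121.80 = 3461.39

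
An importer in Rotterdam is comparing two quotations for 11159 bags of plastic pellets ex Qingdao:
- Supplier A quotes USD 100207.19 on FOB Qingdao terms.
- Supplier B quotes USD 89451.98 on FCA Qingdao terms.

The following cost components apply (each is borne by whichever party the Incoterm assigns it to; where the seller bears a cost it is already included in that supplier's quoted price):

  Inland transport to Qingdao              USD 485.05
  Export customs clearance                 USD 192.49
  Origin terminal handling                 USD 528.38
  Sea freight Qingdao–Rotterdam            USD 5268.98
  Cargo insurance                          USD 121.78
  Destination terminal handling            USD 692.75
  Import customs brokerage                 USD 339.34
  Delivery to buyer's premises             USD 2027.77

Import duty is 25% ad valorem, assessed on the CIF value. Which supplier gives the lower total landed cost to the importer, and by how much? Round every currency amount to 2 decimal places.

Supplier A (FOB):
CIF value = FOB price + freight + insurance = 100207.19 + 5268.98 + 121.78 = 105597.95
Import duty = 105597.95 × 25% = 26399.49
Buyer bears (A): 5268.98 + 121.78 + 692.75 + 339.34 + 2027.77 = 8450.62
Landed cost (A) = invoice 100207.19 + 8450.62 + duty 26399.49 = 135057.30
Supplier B (FCA):
CIF value = FCA price + origin terminal + freight + insurance = 89451.98 + 528.38 + 5268.98 + 121.78 = 95371.12
Import duty = 95371.12 × 25% = 23842.78
Buyer bears (B): 528.38 + 5268.98 + 121.78 + 692.75 + 339.34 + 2027.77 = 8979.00
Landed cost (B) = invoice 89451.98 + 8979.00 + duty 23842.78 = 122273.76
Difference = |135057.30 − 122273.76| = 12783.54

Supplier B is cheaper by USD 12783.54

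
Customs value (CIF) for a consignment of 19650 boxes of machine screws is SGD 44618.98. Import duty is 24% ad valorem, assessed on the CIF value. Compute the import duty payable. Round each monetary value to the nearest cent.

Import duty = 44618.98 × 24% = 10708.56

Import duty: SGD 10708.56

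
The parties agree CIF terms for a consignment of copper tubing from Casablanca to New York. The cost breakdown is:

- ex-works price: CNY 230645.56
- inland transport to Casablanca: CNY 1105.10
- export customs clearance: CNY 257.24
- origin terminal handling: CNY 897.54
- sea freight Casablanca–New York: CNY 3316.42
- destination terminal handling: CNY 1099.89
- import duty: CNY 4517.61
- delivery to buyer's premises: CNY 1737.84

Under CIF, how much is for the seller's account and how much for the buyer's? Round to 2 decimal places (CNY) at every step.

Seller: CNY 236221.86; buyer: CNY 7355.34

CIF: the seller pays costs through ocean freight and marine insurance to the destination port.
Seller's account: goods 230645.56 + inland to port 1105.10 + export clearance 257.24 + origin terminal 897.54 + freight 3316.42 = 236221.86
Buyer's account: destination terminal 1099.89 + duty 4517.61 + delivery 1737.84 = 7355.34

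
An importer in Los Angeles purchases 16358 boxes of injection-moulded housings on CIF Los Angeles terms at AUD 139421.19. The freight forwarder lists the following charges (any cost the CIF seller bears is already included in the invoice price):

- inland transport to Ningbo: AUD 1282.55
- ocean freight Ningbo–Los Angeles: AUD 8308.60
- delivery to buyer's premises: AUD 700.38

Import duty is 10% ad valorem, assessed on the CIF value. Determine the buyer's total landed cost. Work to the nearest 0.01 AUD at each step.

CIF: the seller pays costs through ocean freight and marine insurance to the destination port.
Already in the invoice (seller's account under CIF): inland to port, freight — exclude.
The CIF price already equals the CIF value: 139421.19
Import duty = 139421.19 × 10% = 13942.12
Buyer bears: delivery 700.38 + duty 13942.12 = 14642.50
Landed cost = invoice 139421.19 + 14642.50 = 154063.69

Total landed cost: AUD 154063.69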